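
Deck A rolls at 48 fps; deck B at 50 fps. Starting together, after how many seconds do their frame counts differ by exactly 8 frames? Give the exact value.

4 seconds

The gap grows by |50 − 48| = 2 frames per second.
Time for a 8-frame gap: 8 ÷ (2) = 4 s.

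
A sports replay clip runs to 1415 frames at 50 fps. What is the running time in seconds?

28.3 seconds

Running time = 1415 / (50) = 28.3 s.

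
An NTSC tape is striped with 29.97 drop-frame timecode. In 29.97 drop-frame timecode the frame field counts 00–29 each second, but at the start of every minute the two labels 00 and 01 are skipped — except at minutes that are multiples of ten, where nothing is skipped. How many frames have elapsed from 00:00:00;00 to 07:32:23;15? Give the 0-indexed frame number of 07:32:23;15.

813491

Complete 10-minute blocks: 45, each 17982 frames → 809190.
Remaining 2 whole minutes in the current block: 1800 + 1 × 1798 = 3598 frames.
Within the current minute: 23 × 30 + 15 − 2 = 703 (labels ;00/;01 skipped at this minute). Total = 809190 + 3598 + 703 = 813491.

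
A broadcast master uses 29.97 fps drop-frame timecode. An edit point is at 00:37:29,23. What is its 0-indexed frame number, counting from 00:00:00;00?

Complete 10-minute blocks: 3, each 17982 frames → 53946.
Remaining 7 whole minutes in the current block: 1800 + 6 × 1798 = 12588 frames.
Within the current minute: 29 × 30 + 23 − 2 = 891 (labels ;00/;01 skipped at this minute). Total = 53946 + 12588 + 891 = 67425.

67425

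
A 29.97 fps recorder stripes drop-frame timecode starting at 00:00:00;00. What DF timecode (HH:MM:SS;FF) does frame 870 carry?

Ten DF minutes hold 17982 frames, so frame 870 lies in block 0 (frames 0–17981) with 870 frames into that block.
The block's first minute is 1800 frames and the rest 1798 each; 870 frames reaches minute 0, so 0 × 18 + 0 × 2 = 0 labels have been skipped so far.
Adding those back, label number 870 + 0 = 870 at 30 labels/s is 29 s + 0 f = 0 h 0 min 29 s frame 0, i.e. 00:00:29;00.

00:00:29;00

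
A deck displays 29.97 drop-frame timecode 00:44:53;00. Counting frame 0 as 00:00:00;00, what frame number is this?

As if non-drop at 30 labels/s: (0 × 3600 + 44 × 60 + 53) × 30 + 0 = 80790.
Minute boundaries passed: 44; those not divisible by 10: 44 − 4 = 40; dropped labels = 2 × 40 = 80.
Actual frame index = 80790 − 80 = 80710.

80710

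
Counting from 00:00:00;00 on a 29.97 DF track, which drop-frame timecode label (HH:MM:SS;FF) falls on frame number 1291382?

Each 10-minute DF block holds 10 × 60 × 30 − 9 × 2 = 17982 frames. 1291382 ÷ 17982 → 71 full blocks, remainder 14660.
Within the partial block the first minute is 1800 frames and each further minute 1798, so 8 further minute boundaries passed. Total skipped labels = 18 × 71 + 2 × 8 = 1294.
Non-drop label index = 1291382 + 1294 = 1292676; at 30 labels/s that is 11:58:09:06, i.e. DF 11:58:09;06.

11:58:09;06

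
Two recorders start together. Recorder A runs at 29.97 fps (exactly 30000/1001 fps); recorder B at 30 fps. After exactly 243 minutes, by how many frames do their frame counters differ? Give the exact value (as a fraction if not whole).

243 min = 14580 s.
A emits 30000/1001 × 14580 = 437400000/1001 frames; B emits 30 × 14580 = 437400.
Difference = 437400/1001 frames (≈ 436.9630); B is ahead of A.

437400/1001 frames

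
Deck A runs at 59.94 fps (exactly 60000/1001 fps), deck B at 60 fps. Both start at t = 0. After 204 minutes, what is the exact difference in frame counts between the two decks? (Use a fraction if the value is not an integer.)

734400/1001 frames

204 min = 12240 s.
A emits 60000/1001 × 12240 = 734400000/1001 frames; B emits 60 × 12240 = 734400.
Difference = 734400/1001 frames (≈ 733.6663); B is ahead of A.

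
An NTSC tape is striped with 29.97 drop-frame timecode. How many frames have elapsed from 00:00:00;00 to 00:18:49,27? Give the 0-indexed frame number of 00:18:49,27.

Complete 10-minute blocks: 1, each 17982 frames → 17982.
Remaining 8 whole minutes in the current block: 1800 + 7 × 1798 = 14386 frames.
Within the current minute: 49 × 30 + 27 − 2 = 1495 (labels ;00/;01 skipped at this minute). Total = 17982 + 14386 + 1495 = 33863.

33863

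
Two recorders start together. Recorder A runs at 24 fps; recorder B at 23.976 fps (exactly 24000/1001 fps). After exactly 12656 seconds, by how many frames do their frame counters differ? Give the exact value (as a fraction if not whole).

A emits 24 × 12656 = 303744 frames; B emits 24000/1001 × 12656 = 43392000/143.
Difference = 43392/143 frames (≈ 303.4406); B is behind A.

43392/143 frames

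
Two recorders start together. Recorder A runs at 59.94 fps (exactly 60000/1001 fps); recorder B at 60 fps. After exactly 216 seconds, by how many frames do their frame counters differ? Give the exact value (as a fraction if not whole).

12960/1001 frames

A emits 60000/1001 × 216 = 12960000/1001 frames; B emits 60 × 216 = 12960.
Difference = 12960/1001 frames (≈ 12.9471); B is ahead of A.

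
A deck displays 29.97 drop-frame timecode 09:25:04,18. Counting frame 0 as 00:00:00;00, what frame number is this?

1016120

Complete 10-minute blocks: 56, each 17982 frames → 1006992.
Remaining 5 whole minutes in the current block: 1800 + 4 × 1798 = 8992 frames.
Within the current minute: 4 × 30 + 18 − 2 = 136 (labels ;00/;01 skipped at this minute). Total = 1006992 + 8992 + 136 = 1016120.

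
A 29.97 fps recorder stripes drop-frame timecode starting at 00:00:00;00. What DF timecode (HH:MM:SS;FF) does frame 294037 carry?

Each 10-minute DF block holds 10 × 60 × 30 − 9 × 2 = 17982 frames. 294037 ÷ 17982 → 16 full blocks, remainder 6325.
Within the partial block the first minute is 1800 frames and each further minute 1798, so 3 further minute boundaries passed. Total skipped labels = 18 × 16 + 2 × 3 = 294.
Non-drop label index = 294037 + 294 = 294331; at 30 labels/s that is 02:43:31:01, i.e. DF 02:43:31;01.

02:43:31;01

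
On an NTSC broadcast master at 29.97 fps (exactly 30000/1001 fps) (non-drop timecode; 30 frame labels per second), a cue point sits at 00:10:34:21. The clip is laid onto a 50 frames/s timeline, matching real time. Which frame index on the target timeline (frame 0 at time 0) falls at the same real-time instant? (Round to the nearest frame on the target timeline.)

frame 31767

Source frame index: (0×3600 + 10×60 + 34) × 30 + 21 = 19041.
Real time: 19041 / (30000/1001) = 6353347/10000 s.
Target frame: (6353347/10000) × (50) = 6353347/200 ≈ 31766.735 → 31767.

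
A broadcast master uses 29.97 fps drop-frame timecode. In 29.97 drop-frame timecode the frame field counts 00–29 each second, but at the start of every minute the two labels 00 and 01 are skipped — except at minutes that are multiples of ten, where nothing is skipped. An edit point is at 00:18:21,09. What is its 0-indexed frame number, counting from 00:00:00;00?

As if non-drop at 30 labels/s: (0 × 3600 + 18 × 60 + 21) × 30 + 9 = 33039.
Minute boundaries passed: 18; those not divisible by 10: 18 − 1 = 17; dropped labels = 2 × 17 = 34.
Actual frame index = 33039 − 34 = 33005.

33005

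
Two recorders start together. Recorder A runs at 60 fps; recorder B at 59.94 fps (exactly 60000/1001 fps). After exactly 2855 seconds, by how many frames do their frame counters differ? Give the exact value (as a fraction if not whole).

A emits 60 × 2855 = 171300 frames; B emits 60000/1001 × 2855 = 171300000/1001.
Difference = 171300/1001 frames (≈ 171.1289); B is behind A.

171300/1001 frames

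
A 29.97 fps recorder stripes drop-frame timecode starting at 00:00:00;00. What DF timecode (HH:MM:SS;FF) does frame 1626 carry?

Ten DF minutes hold 17982 frames, so frame 1626 lies in block 0 (frames 0–17981) with 1626 frames into that block.
The block's first minute is 1800 frames and the rest 1798 each; 1626 frames reaches minute 0, so 0 × 18 + 0 × 2 = 0 labels have been skipped so far.
Adding those back, label number 1626 + 0 = 1626 at 30 labels/s is 54 s + 6 f = 0 h 0 min 54 s frame 6, i.e. 00:00:54;06.

00:00:54;06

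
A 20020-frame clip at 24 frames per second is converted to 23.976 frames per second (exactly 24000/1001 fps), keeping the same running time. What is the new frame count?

Target frames = source frames × (target rate / source rate) = 20020 × (24000/1001)/(24) = 20020 × 1000/1001 = 20000.

20000 frames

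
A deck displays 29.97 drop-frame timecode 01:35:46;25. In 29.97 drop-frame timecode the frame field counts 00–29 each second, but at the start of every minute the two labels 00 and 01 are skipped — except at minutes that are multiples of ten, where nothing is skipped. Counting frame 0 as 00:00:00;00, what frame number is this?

172233

Complete 10-minute blocks: 9, each 17982 frames → 161838.
Remaining 5 whole minutes in the current block: 1800 + 4 × 1798 = 8992 frames.
Within the current minute: 46 × 30 + 25 − 2 = 1403 (labels ;00/;01 skipped at this minute). Total = 161838 + 8992 + 1403 = 172233.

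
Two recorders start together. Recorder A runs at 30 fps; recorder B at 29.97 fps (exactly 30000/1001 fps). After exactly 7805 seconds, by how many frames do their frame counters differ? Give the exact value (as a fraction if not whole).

33450/143 frames

A emits 30 × 7805 = 234150 frames; B emits 30000/1001 × 7805 = 33450000/143.
Difference = 33450/143 frames (≈ 233.9161); B is behind A.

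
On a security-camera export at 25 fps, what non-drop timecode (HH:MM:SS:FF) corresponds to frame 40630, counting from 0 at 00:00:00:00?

40630 ÷ 25 = 1625 full seconds, remainder 5 frames.
1625 s = 0 h 27 min 5 s.
Timecode: 00:27:05:05.

00:27:05:05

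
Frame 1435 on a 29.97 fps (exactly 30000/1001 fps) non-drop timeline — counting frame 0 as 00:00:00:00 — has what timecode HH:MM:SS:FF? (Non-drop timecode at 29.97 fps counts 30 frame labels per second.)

1435 ÷ 30 = 47 full seconds, remainder 25 frames.
47 s = 0 h 0 min 47 s.
Timecode: 00:00:47:25.

00:00:47:25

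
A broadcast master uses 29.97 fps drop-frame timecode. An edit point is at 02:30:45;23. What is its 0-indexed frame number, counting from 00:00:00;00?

As if non-drop at 30 labels/s: (2 × 3600 + 30 × 60 + 45) × 30 + 23 = 271373.
Minute boundaries passed: 150; those not divisible by 10: 150 − 15 = 135; dropped labels = 2 × 135 = 270.
Actual frame index = 271373 − 270 = 271103.

271103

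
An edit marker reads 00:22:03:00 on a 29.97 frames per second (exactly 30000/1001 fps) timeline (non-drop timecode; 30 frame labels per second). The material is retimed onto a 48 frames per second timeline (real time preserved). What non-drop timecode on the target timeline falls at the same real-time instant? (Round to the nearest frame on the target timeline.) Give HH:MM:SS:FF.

00:22:04:16

Source frame index: (0×3600 + 22×60 + 3) × 30 + 0 = 39690.
Real time: 39690 / (30000/1001) = 1324323/1000 s.
Target frame: (1324323/1000) × (48) = 7945938/125 ≈ 63567.504 → 63568.
At 48 labels/s: frame 63568 → 00:22:04:16.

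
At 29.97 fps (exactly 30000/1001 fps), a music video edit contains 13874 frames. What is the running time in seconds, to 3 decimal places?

Running time = 13874 × 1001/30000 = 6943937/15000 s ≈ 462.929 s.

462.929 seconds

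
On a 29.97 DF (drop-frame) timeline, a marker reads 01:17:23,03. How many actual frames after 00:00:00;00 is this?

As if non-drop at 30 labels/s: (1 × 3600 + 17 × 60 + 23) × 30 + 3 = 139293.
Minute boundaries passed: 77; those not divisible by 10: 77 − 7 = 70; dropped labels = 2 × 70 = 140.
Actual frame index = 139293 − 140 = 139153.

139153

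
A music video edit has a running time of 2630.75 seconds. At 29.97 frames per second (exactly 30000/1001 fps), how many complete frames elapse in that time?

78843 frames

Frames = 2630.75 × 30000/1001 = 78922500/1001 ≈ 78843.6563.
Complete frames: 78843.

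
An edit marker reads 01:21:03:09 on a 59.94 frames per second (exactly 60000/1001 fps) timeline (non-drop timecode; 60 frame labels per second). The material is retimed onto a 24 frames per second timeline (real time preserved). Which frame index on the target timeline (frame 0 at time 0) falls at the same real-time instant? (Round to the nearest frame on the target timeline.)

Source frame index: (1×3600 + 21×60 + 3) × 60 + 9 = 291789.
Real time: 291789 / (60000/1001) = 97360263/20000 s.
Target frame: (97360263/20000) × (24) = 292080789/2500 ≈ 116832.316 → 116832.

frame 116832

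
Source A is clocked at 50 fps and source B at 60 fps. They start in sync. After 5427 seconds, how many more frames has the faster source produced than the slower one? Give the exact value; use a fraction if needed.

54270 frames

A emits 50 × 5427 = 271350 frames; B emits 60 × 5427 = 325620.
Difference = 54270 frames; B is ahead of A.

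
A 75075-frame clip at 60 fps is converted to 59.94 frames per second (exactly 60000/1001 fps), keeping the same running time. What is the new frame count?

Target frames = source frames × (target rate / source rate) = 75075 × (60000/1001)/(60) = 75075 × 1000/1001 = 75000.

75000 frames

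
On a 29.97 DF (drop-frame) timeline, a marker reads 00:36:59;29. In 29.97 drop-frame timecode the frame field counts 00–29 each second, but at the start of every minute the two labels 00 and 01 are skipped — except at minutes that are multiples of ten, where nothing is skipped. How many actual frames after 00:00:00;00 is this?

66533

As if non-drop at 30 labels/s: (0 × 3600 + 36 × 60 + 59) × 30 + 29 = 66599.
Minute boundaries passed: 36; those not divisible by 10: 36 − 3 = 33; dropped labels = 2 × 33 = 66.
Actual frame index = 66599 − 66 = 66533.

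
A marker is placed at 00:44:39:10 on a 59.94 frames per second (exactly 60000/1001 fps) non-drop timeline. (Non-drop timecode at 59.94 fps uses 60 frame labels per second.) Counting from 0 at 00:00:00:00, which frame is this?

Total seconds to the label: (0 × 3600 + 44 × 60 + 39) = 2679.
Frame index = 2679 × 60 + 10 = 160750.

160750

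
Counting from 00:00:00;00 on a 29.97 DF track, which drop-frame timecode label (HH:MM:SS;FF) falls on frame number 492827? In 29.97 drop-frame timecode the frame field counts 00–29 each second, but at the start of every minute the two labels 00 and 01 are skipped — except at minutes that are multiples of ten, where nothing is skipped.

Each 10-minute DF block holds 10 × 60 × 30 − 9 × 2 = 17982 frames. 492827 ÷ 17982 → 27 full blocks, remainder 7313.
Within the partial block the first minute is 1800 frames and each further minute 1798, so 4 further minute boundaries passed. Total skipped labels = 18 × 27 + 2 × 4 = 494.
Non-drop label index = 492827 + 494 = 493321; at 30 labels/s that is 04:34:04:01, i.e. DF 04:34:04;01.

04:34:04;01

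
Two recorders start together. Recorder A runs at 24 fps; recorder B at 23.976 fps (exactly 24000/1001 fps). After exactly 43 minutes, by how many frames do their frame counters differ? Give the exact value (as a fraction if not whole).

43 min = 2580 s.
A emits 24 × 2580 = 61920 frames; B emits 24000/1001 × 2580 = 61920000/1001.
Difference = 61920/1001 frames (≈ 61.8581); B is behind A.

61920/1001 frames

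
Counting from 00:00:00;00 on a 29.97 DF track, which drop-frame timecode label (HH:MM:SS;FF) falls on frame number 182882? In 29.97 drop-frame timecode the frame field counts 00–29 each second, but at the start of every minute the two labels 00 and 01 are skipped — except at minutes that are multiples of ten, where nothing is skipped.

Each 10-minute DF block holds 10 × 60 × 30 − 9 × 2 = 17982 frames. 182882 ÷ 17982 → 10 full blocks, remainder 3062.
Within the partial block the first minute is 1800 frames and each further minute 1798, so 1 further minute boundary passed. Total skipped labels = 18 × 10 + 2 × 1 = 182.
Non-drop label index = 182882 + 182 = 183064; at 30 labels/s that is 01:41:42:04, i.e. DF 01:41:42;04.

01:41:42;04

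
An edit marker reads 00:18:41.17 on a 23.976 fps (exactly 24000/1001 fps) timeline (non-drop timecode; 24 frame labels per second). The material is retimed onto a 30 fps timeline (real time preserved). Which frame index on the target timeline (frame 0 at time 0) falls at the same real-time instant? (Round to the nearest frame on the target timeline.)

Source frame index: (0×3600 + 18×60 + 41) × 24 + 17 = 26921.
Real time: 26921 / (24000/1001) = 26947921/24000 s.
Target frame: (26947921/24000) × (30) = 26947921/800 ≈ 33684.901 → 33685.

frame 33685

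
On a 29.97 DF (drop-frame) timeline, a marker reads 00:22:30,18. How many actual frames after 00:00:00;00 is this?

Complete 10-minute blocks: 2, each 17982 frames → 35964.
Remaining 2 whole minutes in the current block: 1800 + 1 × 1798 = 3598 frames.
Within the current minute: 30 × 30 + 18 − 2 = 916 (labels ;00/;01 skipped at this minute). Total = 35964 + 3598 + 916 = 40478.

40478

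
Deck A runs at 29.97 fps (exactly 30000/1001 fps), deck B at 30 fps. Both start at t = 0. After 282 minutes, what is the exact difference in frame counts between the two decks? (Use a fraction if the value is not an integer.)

507600/1001 frames

282 min = 16920 s.
A emits 30000/1001 × 16920 = 507600000/1001 frames; B emits 30 × 16920 = 507600.
Difference = 507600/1001 frames (≈ 507.0929); B is ahead of A.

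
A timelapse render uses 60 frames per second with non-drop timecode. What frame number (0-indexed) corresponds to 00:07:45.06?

Total seconds to the label: (0 × 3600 + 7 × 60 + 45) = 465.
Frame index = 465 × 60 + 6 = 27906.

27906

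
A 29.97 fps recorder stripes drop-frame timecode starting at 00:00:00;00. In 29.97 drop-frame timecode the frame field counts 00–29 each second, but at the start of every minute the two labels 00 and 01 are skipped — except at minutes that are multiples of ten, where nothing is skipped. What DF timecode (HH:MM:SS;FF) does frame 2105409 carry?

Each 10-minute DF block holds 10 × 60 × 30 − 9 × 2 = 17982 frames. 2105409 ÷ 17982 → 117 full blocks, remainder 1515.
Within the partial block the first minute is 1800 frames and each further minute 1798, so 0 further minute boundaries passed. Total skipped labels = 18 × 117 + 2 × 0 = 2106.
Non-drop label index = 2105409 + 2106 = 2107515; at 30 labels/s that is 19:30:50:15, i.e. DF 19:30:50;15.

19:30:50;15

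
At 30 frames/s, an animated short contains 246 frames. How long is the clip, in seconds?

8.2 seconds

Running time = 246 / (30) = 8.2 s.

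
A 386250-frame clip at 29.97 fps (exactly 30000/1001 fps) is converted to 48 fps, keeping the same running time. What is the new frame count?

618618 frames

Target frames = source frames × (target rate / source rate) = 386250 × (48)/(30000/1001) = 386250 × 1001/625 = 618618.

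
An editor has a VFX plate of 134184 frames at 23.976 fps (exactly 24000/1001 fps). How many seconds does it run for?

Running time = 134184 / (24000/1001) = 5596.591 s.

5596.591 seconds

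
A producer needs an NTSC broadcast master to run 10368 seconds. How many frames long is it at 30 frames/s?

311040 frames

Frames = 10368 × 30 = 311040.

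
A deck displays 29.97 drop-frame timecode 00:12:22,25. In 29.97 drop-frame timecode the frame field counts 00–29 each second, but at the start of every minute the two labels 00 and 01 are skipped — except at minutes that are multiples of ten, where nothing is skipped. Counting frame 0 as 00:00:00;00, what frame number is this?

22263

As if non-drop at 30 labels/s: (0 × 3600 + 12 × 60 + 22) × 30 + 25 = 22285.
Minute boundaries passed: 12; those not divisible by 10: 12 − 1 = 11; dropped labels = 2 × 11 = 22.
Actual frame index = 22285 − 22 = 22263.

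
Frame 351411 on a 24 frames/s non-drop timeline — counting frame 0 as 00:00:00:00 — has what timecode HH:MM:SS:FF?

351411 ÷ 24 = 14642 full seconds, remainder 3 frames.
14642 s = 4 h 4 min 2 s.
Timecode: 04:04:02:03.

04:04:02:03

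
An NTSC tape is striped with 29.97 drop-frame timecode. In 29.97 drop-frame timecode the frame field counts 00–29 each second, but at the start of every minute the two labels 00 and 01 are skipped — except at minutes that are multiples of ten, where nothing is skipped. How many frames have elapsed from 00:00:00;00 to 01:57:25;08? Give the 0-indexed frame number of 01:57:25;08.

As if non-drop at 30 labels/s: (1 × 3600 + 57 × 60 + 25) × 30 + 8 = 211358.
Minute boundaries passed: 117; those not divisible by 10: 117 − 11 = 106; dropped labels = 2 × 106 = 212.
Actual frame index = 211358 − 212 = 211146.

211146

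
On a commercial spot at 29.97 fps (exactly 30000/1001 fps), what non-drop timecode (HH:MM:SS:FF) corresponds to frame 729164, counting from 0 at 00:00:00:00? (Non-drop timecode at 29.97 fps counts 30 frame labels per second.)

729164 ÷ 30 = 24305 full seconds, remainder 14 frames.
24305 s = 6 h 45 min 5 s.
Timecode: 06:45:05:14.

06:45:05:14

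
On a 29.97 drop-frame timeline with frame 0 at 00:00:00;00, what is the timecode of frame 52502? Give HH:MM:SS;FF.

Each 10-minute DF block holds 10 × 60 × 30 − 9 × 2 = 17982 frames. 52502 ÷ 17982 → 2 full blocks, remainder 16538.
Within the partial block the first minute is 1800 frames and each further minute 1798, so 9 further minute boundaries passed. Total skipped labels = 18 × 2 + 2 × 9 = 54.
Non-drop label index = 52502 + 54 = 52556; at 30 labels/s that is 00:29:11:26, i.e. DF 00:29:11;26.

00:29:11;26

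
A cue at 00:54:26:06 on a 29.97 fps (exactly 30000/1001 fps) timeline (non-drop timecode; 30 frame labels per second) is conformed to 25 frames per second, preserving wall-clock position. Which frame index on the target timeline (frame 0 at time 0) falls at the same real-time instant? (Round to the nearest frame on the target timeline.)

frame 81737

Source frame index: (0×3600 + 54×60 + 26) × 30 + 6 = 97986.
Real time: 97986 / (30000/1001) = 16347331/5000 s.
Target frame: (16347331/5000) × (25) = 16347331/200 ≈ 81736.655 → 81737.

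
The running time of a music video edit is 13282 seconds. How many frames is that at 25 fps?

Frames = 13282 × 25 = 332050.

332050 frames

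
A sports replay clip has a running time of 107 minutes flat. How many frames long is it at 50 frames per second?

107 min = 6420 s.
Frames = 6420 × 50 = 321000.

321000 frames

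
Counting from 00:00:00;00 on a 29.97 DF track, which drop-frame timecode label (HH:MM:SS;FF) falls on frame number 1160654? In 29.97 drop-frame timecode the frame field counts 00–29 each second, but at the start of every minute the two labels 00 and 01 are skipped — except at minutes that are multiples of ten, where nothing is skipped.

Ten DF minutes hold 17982 frames, so frame 1160654 lies in block 64 (frames 1150848–1168829) with 9806 frames into that block.
The block's first minute is 1800 frames and the rest 1798 each; 9806 frames reaches minute 5, so 64 × 18 + 5 × 2 = 1162 labels have been skipped so far.
Adding those back, label number 1160654 + 1162 = 1161816 at 30 labels/s is 38727 s + 6 f = 10 h 45 min 27 s frame 6, i.e. 10:45:27;06.

10:45:27;06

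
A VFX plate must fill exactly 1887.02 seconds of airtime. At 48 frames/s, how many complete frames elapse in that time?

90576 frames

Frames = 1887.02 × 48 = 2264424/25 ≈ 90576.9600.
Complete frames: 90576.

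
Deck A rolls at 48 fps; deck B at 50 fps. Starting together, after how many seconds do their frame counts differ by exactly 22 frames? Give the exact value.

11 seconds

The gap grows by |50 − 48| = 2 frames per second.
Time for a 22-frame gap: 22 ÷ (2) = 11 s.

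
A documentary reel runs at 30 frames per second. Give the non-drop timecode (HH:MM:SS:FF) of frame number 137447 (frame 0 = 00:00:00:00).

137447 ÷ 30 = 4581 full seconds, remainder 17 frames.
4581 s = 1 h 16 min 21 s.
Timecode: 01:16:21:17.

01:16:21:17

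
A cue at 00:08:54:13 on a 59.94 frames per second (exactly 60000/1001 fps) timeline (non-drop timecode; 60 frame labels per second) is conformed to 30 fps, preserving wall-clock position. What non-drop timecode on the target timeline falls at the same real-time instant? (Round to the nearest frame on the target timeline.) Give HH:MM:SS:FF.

Source frame index: (0×3600 + 8×60 + 54) × 60 + 13 = 32053.
Real time: 32053 / (60000/1001) = 32085053/60000 s.
Target frame: (32085053/60000) × (30) = 32085053/2000 ≈ 16042.526 → 16043.
At 30 labels/s: frame 16043 → 00:08:54:23.

00:08:54:23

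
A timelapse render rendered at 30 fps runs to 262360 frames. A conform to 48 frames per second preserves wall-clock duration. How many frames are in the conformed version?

419776 frames

Target frames = source frames × (target rate / source rate) = 262360 × (48)/(30) = 262360 × 8/5 = 419776.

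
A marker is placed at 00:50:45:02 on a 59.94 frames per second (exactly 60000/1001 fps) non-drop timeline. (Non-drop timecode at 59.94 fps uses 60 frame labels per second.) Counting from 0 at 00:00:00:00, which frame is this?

182702

Total seconds to the label: (0 × 3600 + 50 × 60 + 45) = 3045.
Frame index = 3045 × 60 + 2 = 182702.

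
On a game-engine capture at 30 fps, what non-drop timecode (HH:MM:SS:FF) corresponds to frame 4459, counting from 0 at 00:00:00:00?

00:02:28:19

4459 ÷ 30 = 148 full seconds, remainder 19 frames.
148 s = 0 h 2 min 28 s.
Timecode: 00:02:28:19.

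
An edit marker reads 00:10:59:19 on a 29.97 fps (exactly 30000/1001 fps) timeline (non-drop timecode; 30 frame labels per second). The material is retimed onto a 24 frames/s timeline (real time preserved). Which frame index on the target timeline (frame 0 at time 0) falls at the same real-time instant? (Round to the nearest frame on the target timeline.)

Source frame index: (0×3600 + 10×60 + 59) × 30 + 19 = 19789.
Real time: 19789 / (30000/1001) = 19808789/30000 s.
Target frame: (19808789/30000) × (24) = 19808789/1250 ≈ 15847.031 → 15847.

frame 15847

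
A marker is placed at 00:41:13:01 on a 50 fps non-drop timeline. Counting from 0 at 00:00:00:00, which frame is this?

123651

Total seconds to the label: (0 × 3600 + 41 × 60 + 13) = 2473.
Frame index = 2473 × 50 + 1 = 123651.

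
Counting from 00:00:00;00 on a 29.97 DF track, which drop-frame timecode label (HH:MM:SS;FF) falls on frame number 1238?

Each 10-minute DF block holds 10 × 60 × 30 − 9 × 2 = 17982 frames. 1238 ÷ 17982 → 0 full blocks, remainder 1238.
Within the partial block the first minute is 1800 frames and each further minute 1798, so 0 further minute boundaries passed. Total skipped labels = 18 × 0 + 2 × 0 = 0.
Non-drop label index = 1238 + 0 = 1238; at 30 labels/s that is 00:00:41:08, i.e. DF 00:00:41;08.

00:00:41;08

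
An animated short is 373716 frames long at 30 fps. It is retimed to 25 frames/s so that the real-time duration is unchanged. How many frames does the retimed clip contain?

311430 frames

Target frames = source frames × (target rate / source rate) = 373716 × (25)/(30) = 373716 × 5/6 = 311430.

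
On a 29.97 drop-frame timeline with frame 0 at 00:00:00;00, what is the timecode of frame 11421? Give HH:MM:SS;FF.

Ten DF minutes hold 17982 frames, so frame 11421 lies in block 0 (frames 0–17981) with 11421 frames into that block.
The block's first minute is 1800 frames and the rest 1798 each; 11421 frames reaches minute 6, so 0 × 18 + 6 × 2 = 12 labels have been skipped so far.
Adding those back, label number 11421 + 12 = 11433 at 30 labels/s is 381 s + 3 f = 0 h 6 min 21 s frame 3, i.e. 00:06:21;03.

00:06:21;03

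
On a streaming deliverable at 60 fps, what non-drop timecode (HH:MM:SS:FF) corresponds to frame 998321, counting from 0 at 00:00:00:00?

998321 ÷ 60 = 16638 full seconds, remainder 41 frames.
16638 s = 4 h 37 min 18 s.
Timecode: 04:37:18:41.

04:37:18:41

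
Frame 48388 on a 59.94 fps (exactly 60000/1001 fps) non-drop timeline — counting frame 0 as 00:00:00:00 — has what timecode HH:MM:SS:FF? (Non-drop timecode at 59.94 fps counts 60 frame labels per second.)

48388 ÷ 60 = 806 full seconds, remainder 28 frames.
806 s = 0 h 13 min 26 s.
Timecode: 00:13:26:28.

00:13:26:28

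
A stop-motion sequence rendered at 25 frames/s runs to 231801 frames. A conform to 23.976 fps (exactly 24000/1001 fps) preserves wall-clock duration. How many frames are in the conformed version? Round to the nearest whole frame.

222307 frames

Frames at target rate = 231801 × (24000/1001) / (25) = 222528960/1001 ≈ 222306.653.
Nearest whole frame: 222307.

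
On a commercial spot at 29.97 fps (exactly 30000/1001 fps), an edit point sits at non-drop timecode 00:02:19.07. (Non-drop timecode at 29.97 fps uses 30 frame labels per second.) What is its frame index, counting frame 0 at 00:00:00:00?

4177

Total seconds to the label: (0 × 3600 + 2 × 60 + 19) = 139.
Frame index = 139 × 30 + 7 = 4177.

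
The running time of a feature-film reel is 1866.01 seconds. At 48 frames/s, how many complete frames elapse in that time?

Frames = 1866.01 × 48 = 2239212/25 ≈ 89568.4800.
Complete frames: 89568.

89568 frames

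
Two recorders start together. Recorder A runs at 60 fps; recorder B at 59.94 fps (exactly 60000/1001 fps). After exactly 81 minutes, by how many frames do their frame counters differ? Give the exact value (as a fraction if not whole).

291600/1001 frames

81 min = 4860 s.
A emits 60 × 4860 = 291600 frames; B emits 60000/1001 × 4860 = 291600000/1001.
Difference = 291600/1001 frames (≈ 291.3087); B is behind A.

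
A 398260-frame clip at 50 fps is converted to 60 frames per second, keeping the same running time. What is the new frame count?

477912 frames

Target frames = source frames × (target rate / source rate) = 398260 × (60)/(50) = 398260 × 6/5 = 477912.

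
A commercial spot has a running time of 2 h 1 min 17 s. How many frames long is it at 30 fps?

218310 frames

2 h 1 min 17 s = 7277 s.
Frames = 7277 × 30 = 218310.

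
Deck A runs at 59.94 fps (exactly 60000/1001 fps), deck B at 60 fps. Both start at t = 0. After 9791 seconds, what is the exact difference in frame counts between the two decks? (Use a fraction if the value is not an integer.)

A emits 60000/1001 × 9791 = 587460000/1001 frames; B emits 60 × 9791 = 587460.
Difference = 587460/1001 frames (≈ 586.8731); B is ahead of A.

587460/1001 frames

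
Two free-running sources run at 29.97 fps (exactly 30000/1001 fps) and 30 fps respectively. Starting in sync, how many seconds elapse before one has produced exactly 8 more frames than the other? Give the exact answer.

4004/15 seconds

The gap grows by |30 − 30000/1001| = 30/1001 frames per second.
Time for a 8-frame gap: 8 ÷ (30/1001) = 4004/15 s.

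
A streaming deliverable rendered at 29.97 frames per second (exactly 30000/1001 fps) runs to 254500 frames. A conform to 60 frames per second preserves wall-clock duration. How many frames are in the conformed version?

Target frames = source frames × (target rate / source rate) = 254500 × (60)/(30000/1001) = 254500 × 1001/500 = 509509.

509509 frames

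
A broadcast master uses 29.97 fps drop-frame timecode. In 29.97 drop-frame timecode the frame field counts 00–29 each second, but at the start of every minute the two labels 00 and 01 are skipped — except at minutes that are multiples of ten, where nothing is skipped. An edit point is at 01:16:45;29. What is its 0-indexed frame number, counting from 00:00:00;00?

As if non-drop at 30 labels/s: (1 × 3600 + 16 × 60 + 45) × 30 + 29 = 138179.
Minute boundaries passed: 76; those not divisible by 10: 76 − 7 = 69; dropped labels = 2 × 69 = 138.
Actual frame index = 138179 − 138 = 138041.

138041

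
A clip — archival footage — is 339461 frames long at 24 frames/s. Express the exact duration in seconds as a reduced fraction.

339461/24 seconds

Running time = 339461 ÷ (24) = 339461 × 1/24 = 339461/24 s.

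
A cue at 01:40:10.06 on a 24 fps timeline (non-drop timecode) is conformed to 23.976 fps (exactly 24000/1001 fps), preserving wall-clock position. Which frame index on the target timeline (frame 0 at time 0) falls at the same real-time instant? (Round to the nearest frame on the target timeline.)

Source frame index: (1×3600 + 40×60 + 10) × 24 + 6 = 144246.
Real time: 144246 / (24) = 24041/4 s.
Target frame: (24041/4) × (24000/1001) = 144246000/1001 ≈ 144101.898 → 144102.

frame 144102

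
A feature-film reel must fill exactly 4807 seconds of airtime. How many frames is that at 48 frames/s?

230736 frames

Frames = 4807 × 48 = 230736.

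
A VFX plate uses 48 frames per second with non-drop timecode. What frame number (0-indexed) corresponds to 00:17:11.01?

Total seconds to the label: (0 × 3600 + 17 × 60 + 11) = 1031.
Frame index = 1031 × 48 + 1 = 49489.

49489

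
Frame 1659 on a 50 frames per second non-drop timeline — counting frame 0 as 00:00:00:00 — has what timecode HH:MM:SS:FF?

1659 ÷ 50 = 33 full seconds, remainder 9 frames.
33 s = 0 h 0 min 33 s.
Timecode: 00:00:33:09.

00:00:33:09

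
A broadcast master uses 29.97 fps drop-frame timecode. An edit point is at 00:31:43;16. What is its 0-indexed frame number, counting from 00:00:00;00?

57050

Complete 10-minute blocks: 3, each 17982 frames → 53946.
Remaining 1 whole minute in the current block: 1800 + 0 × 1798 = 1800 frames.
Within the current minute: 43 × 30 + 16 − 2 = 1304 (labels ;00/;01 skipped at this minute). Total = 53946 + 1800 + 1304 = 57050.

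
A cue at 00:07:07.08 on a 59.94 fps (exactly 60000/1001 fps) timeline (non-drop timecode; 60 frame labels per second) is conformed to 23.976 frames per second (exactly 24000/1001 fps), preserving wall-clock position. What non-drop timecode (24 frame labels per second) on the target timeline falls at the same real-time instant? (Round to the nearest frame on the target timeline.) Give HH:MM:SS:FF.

Source frame index: (0×3600 + 7×60 + 7) × 60 + 8 = 25628.
Real time: 25628 / (60000/1001) = 6413407/15000 s.
Target frame: (6413407/15000) × (24000/1001) = 51256/5 ≈ 10251.200 → 10251.
At 24 labels/s: frame 10251 → 00:07:07:03.

00:07:07:03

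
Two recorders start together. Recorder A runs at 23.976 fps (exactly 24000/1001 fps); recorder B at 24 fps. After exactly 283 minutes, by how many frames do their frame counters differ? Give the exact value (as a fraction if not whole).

407520/1001 frames

283 min = 16980 s.
A emits 24000/1001 × 16980 = 407520000/1001 frames; B emits 24 × 16980 = 407520.
Difference = 407520/1001 frames (≈ 407.1129); B is ahead of A.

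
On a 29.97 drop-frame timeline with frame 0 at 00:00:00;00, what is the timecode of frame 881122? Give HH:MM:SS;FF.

Ten DF minutes hold 17982 frames, so frame 881122 lies in block 49 (frames 881118–899099) with 4 frames into that block.
The block's first minute is 1800 frames and the rest 1798 each; 4 frames reaches minute 0, so 49 × 18 + 0 × 2 = 882 labels have been skipped so far.
Adding those back, label number 881122 + 882 = 882004 at 30 labels/s is 29400 s + 4 f = 8 h 10 min 0 s frame 4, i.e. 08:10:00;04.

08:10:00;04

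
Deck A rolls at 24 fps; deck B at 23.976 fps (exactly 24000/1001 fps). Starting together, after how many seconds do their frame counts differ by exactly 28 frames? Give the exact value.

7007/6 seconds

The gap grows by |24000/1001 − 24| = 24/1001 frames per second.
Time for a 28-frame gap: 28 ÷ (24/1001) = 7007/6 s.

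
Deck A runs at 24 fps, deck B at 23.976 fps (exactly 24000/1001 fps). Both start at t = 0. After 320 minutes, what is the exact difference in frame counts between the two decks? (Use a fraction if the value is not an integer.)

460800/1001 frames

320 min = 19200 s.
A emits 24 × 19200 = 460800 frames; B emits 24000/1001 × 19200 = 460800000/1001.
Difference = 460800/1001 frames (≈ 460.3397); B is behind A.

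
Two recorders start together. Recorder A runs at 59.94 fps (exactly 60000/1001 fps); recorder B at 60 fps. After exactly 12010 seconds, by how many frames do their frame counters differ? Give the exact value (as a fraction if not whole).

A emits 60000/1001 × 12010 = 720600000/1001 frames; B emits 60 × 12010 = 720600.
Difference = 720600/1001 frames (≈ 719.8801); B is ahead of A.

720600/1001 frames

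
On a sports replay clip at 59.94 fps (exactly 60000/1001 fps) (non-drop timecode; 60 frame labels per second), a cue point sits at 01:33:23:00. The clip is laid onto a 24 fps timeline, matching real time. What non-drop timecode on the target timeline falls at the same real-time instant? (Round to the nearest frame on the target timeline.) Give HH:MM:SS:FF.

01:33:28:14

Source frame index: (1×3600 + 33×60 + 23) × 60 + 0 = 336180.
Real time: 336180 / (60000/1001) = 5608603/1000 s.
Target frame: (5608603/1000) × (24) = 16825809/125 ≈ 134606.472 → 134606.
At 24 labels/s: frame 134606 → 01:33:28:14.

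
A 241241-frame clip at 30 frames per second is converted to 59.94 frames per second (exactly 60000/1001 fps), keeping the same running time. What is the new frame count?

Target frames = source frames × (target rate / source rate) = 241241 × (60000/1001)/(30) = 241241 × 2000/1001 = 482000.

482000 frames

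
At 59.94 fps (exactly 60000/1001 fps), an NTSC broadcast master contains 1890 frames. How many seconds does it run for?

31.5315 seconds

Running time = 1890 / (60000/1001) = 31.5315 s.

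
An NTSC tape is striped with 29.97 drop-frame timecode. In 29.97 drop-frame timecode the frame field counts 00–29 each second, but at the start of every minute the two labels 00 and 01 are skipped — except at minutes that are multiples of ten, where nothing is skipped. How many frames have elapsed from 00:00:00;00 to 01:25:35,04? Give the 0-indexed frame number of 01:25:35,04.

153900

Complete 10-minute blocks: 8, each 17982 frames → 143856.
Remaining 5 whole minutes in the current block: 1800 + 4 × 1798 = 8992 frames.
Within the current minute: 35 × 30 + 4 − 2 = 1052 (labels ;00/;01 skipped at this minute). Total = 143856 + 8992 + 1052 = 153900.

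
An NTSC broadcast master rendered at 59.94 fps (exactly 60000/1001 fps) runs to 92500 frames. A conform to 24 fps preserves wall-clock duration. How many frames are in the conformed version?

Target frames = source frames × (target rate / source rate) = 92500 × (24)/(60000/1001) = 92500 × 1001/2500 = 37037.

37037 frames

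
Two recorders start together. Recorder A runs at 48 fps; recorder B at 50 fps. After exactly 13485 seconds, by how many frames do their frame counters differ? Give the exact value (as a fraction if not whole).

A emits 48 × 13485 = 647280 frames; B emits 50 × 13485 = 674250.
Difference = 26970 frames; B is ahead of A.

26970 frames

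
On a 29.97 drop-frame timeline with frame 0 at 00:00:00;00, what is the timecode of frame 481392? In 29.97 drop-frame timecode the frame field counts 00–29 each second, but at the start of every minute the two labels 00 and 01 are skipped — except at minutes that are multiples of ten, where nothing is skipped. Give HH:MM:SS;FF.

04:27:42;14

Each 10-minute DF block holds 10 × 60 × 30 − 9 × 2 = 17982 frames. 481392 ÷ 17982 → 26 full blocks, remainder 13860.
Within the partial block the first minute is 1800 frames and each further minute 1798, so 7 further minute boundaries passed. Total skipped labels = 18 × 26 + 2 × 7 = 482.
Non-drop label index = 481392 + 482 = 481874; at 30 labels/s that is 04:27:42:14, i.e. DF 04:27:42;14.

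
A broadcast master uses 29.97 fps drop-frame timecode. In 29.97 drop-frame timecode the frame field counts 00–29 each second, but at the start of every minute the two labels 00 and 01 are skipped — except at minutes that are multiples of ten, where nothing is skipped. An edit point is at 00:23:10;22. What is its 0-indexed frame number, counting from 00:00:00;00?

Complete 10-minute blocks: 2, each 17982 frames → 35964.
Remaining 3 whole minutes in the current block: 1800 + 2 × 1798 = 5396 frames.
Within the current minute: 10 × 30 + 22 − 2 = 320 (labels ;00/;01 skipped at this minute). Total = 35964 + 5396 + 320 = 41680.

41680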